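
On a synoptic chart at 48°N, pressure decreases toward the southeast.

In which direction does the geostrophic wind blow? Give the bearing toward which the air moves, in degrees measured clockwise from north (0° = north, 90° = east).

The pressure-gradient force points toward the southeast (bearing 135°).
Geostrophic balance: in the Northern Hemisphere the Coriolis force deflects motion to the right, so the geostrophic wind blows 90° to the right of the pressure-gradient force (low pressure on the left).
Rotating 135° by 90° clockwise gives 225° — the wind blows toward the southwest.

225°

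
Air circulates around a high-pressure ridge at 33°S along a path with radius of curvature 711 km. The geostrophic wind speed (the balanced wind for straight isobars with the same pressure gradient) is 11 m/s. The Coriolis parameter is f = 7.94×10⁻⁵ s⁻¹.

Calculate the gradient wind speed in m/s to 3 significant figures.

Around a high, pressure-gradient force acts outward with centrifugal, so Coriolis balances both:
fV = (1/ρ)|∂P/∂n| + V²/R  →  V² − fR·V + fR·V_g = 0
With fR = 7.94×10⁻⁵ × 711×10³ m = 56.5 m/s:
V = [fR − √((fR)² − 4 fR V_g)]/2 = [56.5 − √(56.5² − 4×56.5×11)]/2 = 15 m/s
Supergeostrophic (V > V_g = 11 m/s), as expected around a high.

15.0 m/s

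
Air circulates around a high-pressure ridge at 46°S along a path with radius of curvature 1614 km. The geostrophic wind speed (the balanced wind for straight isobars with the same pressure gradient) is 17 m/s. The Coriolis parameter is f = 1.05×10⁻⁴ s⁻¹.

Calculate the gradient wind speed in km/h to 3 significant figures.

69.0 km/h

Around a high, pressure-gradient force acts outward with centrifugal, so Coriolis balances both:
fV = (1/ρ)|∂P/∂n| + V²/R  →  V² − fR·V + fR·V_g = 0
With fR = 1.05×10⁻⁴ × 1614×10³ m = 169 m/s:
V = [fR − √((fR)² − 4 fR V_g)]/2 = [169 − √(169² − 4×169×17)]/2 = 19.2 m/s
Supergeostrophic (V > V_g = 17 m/s), as expected around a high.
Converting: 19.2 m/s × 3.6 = 69.0 km/h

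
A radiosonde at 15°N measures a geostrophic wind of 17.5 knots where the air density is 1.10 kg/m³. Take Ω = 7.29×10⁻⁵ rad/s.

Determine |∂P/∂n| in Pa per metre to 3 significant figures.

Coriolis parameter at 15°N:
f = 2Ω sin φ = 2 × 7.29×10⁻⁵ × sin 15° = 3.77×10⁻⁵ s⁻¹
Wind speed in SI: 17.5 knots = 9.00 m/s
Geostrophic balance rearranged: |∂P/∂n| = f ρ V_g
|∂P/∂n| = 3.77×10⁻⁵ × 1.10 × 9.00 = 3.74×10⁻⁴ Pa/m

3.74×10⁻⁴ Pa/m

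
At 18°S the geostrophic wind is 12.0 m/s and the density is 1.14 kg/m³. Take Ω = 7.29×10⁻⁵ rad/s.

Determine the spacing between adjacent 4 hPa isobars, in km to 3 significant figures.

Coriolis parameter at 18°S:
f = 2Ω sin φ = 2 × 7.29×10⁻⁵ × sin 18° = 4.51×10⁻⁵ s⁻¹
Geostrophic balance rearranged: |∂P/∂n| = f ρ V_g
|∂P/∂n| = 4.51×10⁻⁵ × 1.14 × 12.0 = 6.16×10⁻⁴ Pa/m
Isobar spacing: Δn = ΔP/|∂P/∂n| = 400 Pa / 6.16×10⁻⁴ Pa/m = 648984 m ≈ 649 km

649 km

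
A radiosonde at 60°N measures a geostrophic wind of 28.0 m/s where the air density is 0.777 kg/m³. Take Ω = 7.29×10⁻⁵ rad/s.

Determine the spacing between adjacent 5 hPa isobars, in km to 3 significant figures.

Coriolis parameter at 60°N:
f = 2Ω sin φ = 2 × 7.29×10⁻⁵ × sin 60° = 1.26×10⁻⁴ s⁻¹
Geostrophic balance rearranged: |∂P/∂n| = f ρ V_g
|∂P/∂n| = 1.26×10⁻⁴ × 0.777 × 28.0 = 2.75×10⁻³ Pa/m
Isobar spacing: Δn = ΔP/|∂P/∂n| = 500 Pa / 2.75×10⁻³ Pa/m = 182013 m ≈ 182 km

182 km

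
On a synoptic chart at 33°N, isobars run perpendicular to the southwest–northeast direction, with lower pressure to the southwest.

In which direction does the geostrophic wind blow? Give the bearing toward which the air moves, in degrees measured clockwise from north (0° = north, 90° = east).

The pressure-gradient force points toward the southwest (bearing 225°).
Geostrophic balance: in the Northern Hemisphere the Coriolis force deflects motion to the right, so the geostrophic wind blows 90° to the right of the pressure-gradient force (low pressure on the left).
Rotating 225° by 90° clockwise gives 315° — the wind blows toward the northwest.

315°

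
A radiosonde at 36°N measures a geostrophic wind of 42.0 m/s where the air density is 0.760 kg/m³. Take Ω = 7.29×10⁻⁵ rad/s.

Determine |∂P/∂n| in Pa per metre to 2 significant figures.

Coriolis parameter at 36°N:
f = 2Ω sin φ = 2 × 7.29×10⁻⁵ × sin 36° = 8.57×10⁻⁵ s⁻¹
Geostrophic balance rearranged: |∂P/∂n| = f ρ V_g
|∂P/∂n| = 8.57×10⁻⁵ × 0.760 × 42.0 = 2.74×10⁻³ Pa/m

2.7×10⁻³ Pa/m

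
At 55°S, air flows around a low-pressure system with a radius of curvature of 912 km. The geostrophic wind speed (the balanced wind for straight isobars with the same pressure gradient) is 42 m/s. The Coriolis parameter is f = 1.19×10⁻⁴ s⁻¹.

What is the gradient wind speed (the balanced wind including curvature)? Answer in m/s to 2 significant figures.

32 m/s

Around a low, centrifugal force acts outward with Coriolis, so pressure-gradient force balances both:
(1/ρ)|∂P/∂n| = fV + V²/R  →  V² + fR·V − fR·V_g = 0
With fR = 1.19×10⁻⁴ × 912×10³ m = 109 m/s:
V = [−fR + √((fR)² + 4 fR V_g)]/2 = [−109 + √(109² + 4×109×42)]/2 = 32.4 m/s
Subgeostrophic (V < V_g = 42 m/s), as expected around a low.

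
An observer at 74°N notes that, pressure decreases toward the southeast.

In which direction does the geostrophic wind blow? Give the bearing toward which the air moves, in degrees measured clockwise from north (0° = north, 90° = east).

The pressure-gradient force points toward the southeast (bearing 135°).
Geostrophic balance: in the Northern Hemisphere the Coriolis force deflects motion to the right, so the geostrophic wind blows 90° to the right of the pressure-gradient force (low pressure on the left).
Rotating 135° by 90° clockwise gives 225° — the wind blows toward the southwest.

225°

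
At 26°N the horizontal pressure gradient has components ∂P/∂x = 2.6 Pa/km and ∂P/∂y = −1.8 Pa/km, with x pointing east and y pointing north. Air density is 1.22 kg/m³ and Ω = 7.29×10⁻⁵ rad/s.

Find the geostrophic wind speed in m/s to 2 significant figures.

Coriolis parameter at 26°N:
f = 2Ω sin φ = 2 × 7.29×10⁻⁵ × sin 26° = 6.39×10⁻⁵ s⁻¹
Component geostrophic relations (x east, y north):
u_g = −(1/(fρ)) ∂P/∂y,  v_g = (1/(fρ)) ∂P/∂x
u_g = −(−1.8×10⁻³)/(6.39×10⁻⁵ × 1.22) = 23.1 m/s;  v_g = (2.6×10⁻³)/(6.39×10⁻⁵ × 1.22) = 33.3 m/s
|V_g| = √(u_g² + v_g²) = 40.6 m/s

41 m/s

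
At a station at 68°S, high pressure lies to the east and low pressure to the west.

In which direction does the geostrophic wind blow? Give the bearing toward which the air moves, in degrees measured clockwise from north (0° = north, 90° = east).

The pressure-gradient force points toward the west (bearing 270°).
Geostrophic balance: in the Southern Hemisphere the Coriolis force deflects motion to the left, so the geostrophic wind blows 90° to the left of the pressure-gradient force (low pressure on the right).
Rotating 270° by 90° counterclockwise gives 180° — the wind blows toward the south.

180°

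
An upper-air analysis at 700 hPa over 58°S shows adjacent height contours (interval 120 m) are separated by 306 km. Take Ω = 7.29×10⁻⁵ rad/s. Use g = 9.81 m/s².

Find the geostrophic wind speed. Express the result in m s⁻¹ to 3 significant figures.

31.1 m s⁻¹

Coriolis parameter at 58°S:
f = 2Ω sin φ = 2 × 7.29×10⁻⁵ × sin 58° = 1.24×10⁻⁴ s⁻¹
Height gradient: |∂Z/∂n| = 120 m / 306000 m = 3.92×10⁻⁴
On a pressure surface, geostrophic balance gives V_g = (g/f)|∂Z/∂n|:
V_g = 9.81 × 3.92×10⁻⁴ / 1.24×10⁻⁴ = 31.1 m/s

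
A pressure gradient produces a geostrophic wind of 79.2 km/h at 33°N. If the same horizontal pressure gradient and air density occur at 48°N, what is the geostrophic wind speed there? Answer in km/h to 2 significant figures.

58 km/h

With the same pressure gradient and density, V_g ∝ 1/f ∝ 1/sin φ.
V₂ = V₁ · sin φ₁ / sin φ₂ = 79.2 × sin 33° / sin 48°
V₂ = 79.2 × 0.5446/0.7431 = 58 km/h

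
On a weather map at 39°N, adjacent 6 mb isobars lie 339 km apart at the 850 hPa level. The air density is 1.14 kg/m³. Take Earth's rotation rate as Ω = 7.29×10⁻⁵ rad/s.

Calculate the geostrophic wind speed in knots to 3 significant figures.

32.9 knots

Coriolis parameter at 39°N:
f = 2Ω sin φ = 2 × 7.29×10⁻⁵ × sin 39° = 9.18×10⁻⁵ s⁻¹
Pressure gradient: |∂P/∂n| = 600 Pa / 339000 m = 1.77×10⁻³ Pa/m
Geostrophic balance (pressure-gradient force = Coriolis force):
V_g = (1/(fρ)) |∂P/∂n| = 1.77×10⁻³ / (9.18×10⁻⁵ × 1.14) = 16.9 m/s
Converting: 16.9 m/s × 1.944 = 32.9 knots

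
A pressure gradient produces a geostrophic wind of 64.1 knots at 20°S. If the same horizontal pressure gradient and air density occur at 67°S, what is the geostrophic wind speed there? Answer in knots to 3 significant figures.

With the same pressure gradient and density, V_g ∝ 1/f ∝ 1/sin φ.
V₂ = V₁ · sin φ₁ / sin φ₂ = 64.1 × sin 20° / sin 67°
V₂ = 64.1 × 0.3420/0.9205 = 23.8 knots

23.8 knots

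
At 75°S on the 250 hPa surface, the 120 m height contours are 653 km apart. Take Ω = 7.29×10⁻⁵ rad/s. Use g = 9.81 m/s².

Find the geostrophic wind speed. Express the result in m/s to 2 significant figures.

13 m/s

Coriolis parameter at 75°S:
f = 2Ω sin φ = 2 × 7.29×10⁻⁵ × sin 75° = 1.41×10⁻⁴ s⁻¹
Height gradient: |∂Z/∂n| = 120 m / 653000 m = 1.84×10⁻⁴
On a pressure surface, geostrophic balance gives V_g = (g/f)|∂Z/∂n|:
V_g = 9.81 × 1.84×10⁻⁴ / 1.41×10⁻⁴ = 12.8 m/s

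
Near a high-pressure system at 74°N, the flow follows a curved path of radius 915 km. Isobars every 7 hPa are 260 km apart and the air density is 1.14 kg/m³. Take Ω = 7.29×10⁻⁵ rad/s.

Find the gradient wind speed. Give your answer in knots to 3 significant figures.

Coriolis parameter at 74°N:
f = 2Ω sin φ = 2 × 7.29×10⁻⁵ × sin 74° = 1.40×10⁻⁴ s⁻¹
Pressure gradient: |∂P/∂n| = 700 Pa / 260000 m = 2.69×10⁻³ Pa/m
Geostrophic speed: V_g = |∂P/∂n|/(fρ) = 2.69×10⁻³/(1.40×10⁻⁴ × 1.14) = 16.9 m/s
Around a high, pressure-gradient force acts outward with centrifugal, so Coriolis balances both:
fV = (1/ρ)|∂P/∂n| + V²/R  →  V² − fR·V + fR·V_g = 0
With fR = 1.40×10⁻⁴ × 915×10³ m = 128 m/s:
V = [fR − √((fR)² − 4 fR V_g)]/2 = [128 − √(128² − 4×128×16.9)]/2 = 20 m/s
Supergeostrophic (V > V_g = 16.9 m/s), as expected around a high.
Converting: 20 m/s × 1.944 = 38.8 knots

38.8 knots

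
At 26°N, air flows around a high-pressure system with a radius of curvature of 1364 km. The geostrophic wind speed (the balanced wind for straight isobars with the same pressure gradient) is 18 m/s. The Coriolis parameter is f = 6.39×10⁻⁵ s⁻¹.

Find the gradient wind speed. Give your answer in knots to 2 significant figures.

49 knots

Around a high, pressure-gradient force acts outward with centrifugal, so Coriolis balances both:
fV = (1/ρ)|∂P/∂n| + V²/R  →  V² − fR·V + fR·V_g = 0
With fR = 6.39×10⁻⁵ × 1364×10³ m = 87.2 m/s:
V = [fR − √((fR)² − 4 fR V_g)]/2 = [87.2 − √(87.2² − 4×87.2×18)]/2 = 25.4 m/s
Supergeostrophic (V > V_g = 18 m/s), as expected around a high.
Converting: 25.4 m/s × 1.944 = 49 knots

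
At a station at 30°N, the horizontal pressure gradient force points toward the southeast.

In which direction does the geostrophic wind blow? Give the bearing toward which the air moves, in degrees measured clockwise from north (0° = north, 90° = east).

The pressure-gradient force points toward the southeast (bearing 135°).
Geostrophic balance: in the Northern Hemisphere the Coriolis force deflects motion to the right, so the geostrophic wind blows 90° to the right of the pressure-gradient force (low pressure on the left).
Rotating 135° by 90° clockwise gives 225° — the wind blows toward the southwest.

225°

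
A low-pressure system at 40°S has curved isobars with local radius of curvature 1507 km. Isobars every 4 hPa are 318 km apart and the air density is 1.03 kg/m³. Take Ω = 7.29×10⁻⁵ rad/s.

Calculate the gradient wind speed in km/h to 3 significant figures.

Coriolis parameter at 40°S:
f = 2Ω sin φ = 2 × 7.29×10⁻⁵ × sin 40° = 9.37×10⁻⁵ s⁻¹
Pressure gradient: |∂P/∂n| = 400 Pa / 318000 m = 1.26×10⁻³ Pa/m
Geostrophic speed: V_g = |∂P/∂n|/(fρ) = 1.26×10⁻³/(9.37×10⁻⁵ × 1.03) = 13.0 m/s
Around a low, centrifugal force acts outward with Coriolis, so pressure-gradient force balances both:
(1/ρ)|∂P/∂n| = fV + V²/R  →  V² + fR·V − fR·V_g = 0
With fR = 9.37×10⁻⁵ × 1507×10³ m = 141 m/s:
V = [−fR + √((fR)² + 4 fR V_g)]/2 = [−141 + √(141² + 4×141×13)]/2 = 12 m/s
Subgeostrophic (V < V_g = 13 m/s), as expected around a low.
Converting: 12 m/s × 3.6 = 43.2 km/h

43.2 km/h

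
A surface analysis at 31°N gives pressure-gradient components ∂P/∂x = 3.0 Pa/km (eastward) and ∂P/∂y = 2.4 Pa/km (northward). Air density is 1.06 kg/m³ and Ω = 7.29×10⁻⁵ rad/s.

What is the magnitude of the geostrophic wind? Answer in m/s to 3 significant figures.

Coriolis parameter at 31°N:
f = 2Ω sin φ = 2 × 7.29×10⁻⁵ × sin 31° = 7.51×10⁻⁵ s⁻¹
Component geostrophic relations (x east, y north):
u_g = −(1/(fρ)) ∂P/∂y,  v_g = (1/(fρ)) ∂P/∂x
u_g = −(2.4×10⁻³)/(7.51×10⁻⁵ × 1.06) = −30.2 m/s;  v_g = (3.0×10⁻³)/(7.51×10⁻⁵ × 1.06) = 37.7 m/s
|V_g| = √(u_g² + v_g²) = 48.3 m/s

48.3 m/s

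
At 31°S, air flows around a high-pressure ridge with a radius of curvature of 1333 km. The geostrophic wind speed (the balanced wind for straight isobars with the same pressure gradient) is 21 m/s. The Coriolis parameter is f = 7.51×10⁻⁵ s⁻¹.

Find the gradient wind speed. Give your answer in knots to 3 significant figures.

Around a high, pressure-gradient force acts outward with centrifugal, so Coriolis balances both:
fV = (1/ρ)|∂P/∂n| + V²/R  →  V² − fR·V + fR·V_g = 0
With fR = 7.51×10⁻⁵ × 1333×10³ m = 100 m/s:
V = [fR − √((fR)² − 4 fR V_g)]/2 = [100 − √(100² − 4×100×21)]/2 = 30 m/s
Supergeostrophic (V > V_g = 21 m/s), as expected around a high.
Converting: 30 m/s × 1.944 = 58.3 knots

58.3 knots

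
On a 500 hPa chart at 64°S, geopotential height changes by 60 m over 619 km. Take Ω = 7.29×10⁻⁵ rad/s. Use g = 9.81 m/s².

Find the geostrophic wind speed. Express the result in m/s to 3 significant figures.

Coriolis parameter at 64°S:
f = 2Ω sin φ = 2 × 7.29×10⁻⁵ × sin 64° = 1.31×10⁻⁴ s⁻¹
Height gradient: |∂Z/∂n| = 60 m / 619000 m = 9.69×10⁻⁵
On a pressure surface, geostrophic balance gives V_g = (g/f)|∂Z/∂n|:
V_g = 9.81 × 9.69×10⁻⁵ / 1.31×10⁻⁴ = 7.26 m/s

7.26 m/s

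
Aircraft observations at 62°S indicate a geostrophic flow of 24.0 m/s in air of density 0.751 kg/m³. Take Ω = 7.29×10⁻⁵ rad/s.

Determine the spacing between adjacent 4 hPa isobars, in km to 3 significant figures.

Coriolis parameter at 62°S:
f = 2Ω sin φ = 2 × 7.29×10⁻⁵ × sin 62° = 1.29×10⁻⁴ s⁻¹
Geostrophic balance rearranged: |∂P/∂n| = f ρ V_g
|∂P/∂n| = 1.29×10⁻⁴ × 0.751 × 24.0 = 2.32×10⁻³ Pa/m
Isobar spacing: Δn = ΔP/|∂P/∂n| = 400 Pa / 2.32×10⁻³ Pa/m = 172392 m ≈ 172 km

172 km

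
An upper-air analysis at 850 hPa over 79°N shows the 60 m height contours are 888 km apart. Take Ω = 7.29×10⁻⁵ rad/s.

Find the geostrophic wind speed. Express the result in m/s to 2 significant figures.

4.6 m/s

Coriolis parameter at 79°N:
f = 2Ω sin φ = 2 × 7.29×10⁻⁵ × sin 79° = 1.43×10⁻⁴ s⁻¹
Height gradient: |∂Z/∂n| = 60 m / 888000 m = 6.76×10⁻⁵
On a pressure surface, geostrophic balance gives V_g = (g/f)|∂Z/∂n|:
V_g = 9.81 × 6.76×10⁻⁵ / 1.43×10⁻⁴ = 4.63 m/s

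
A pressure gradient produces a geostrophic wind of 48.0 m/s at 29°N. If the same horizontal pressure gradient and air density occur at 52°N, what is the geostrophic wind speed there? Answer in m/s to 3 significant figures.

With the same pressure gradient and density, V_g ∝ 1/f ∝ 1/sin φ.
V₂ = V₁ · sin φ₁ / sin φ₂ = 48.0 × sin 29° / sin 52°
V₂ = 48.0 × 0.4848/0.7880 = 29.5 m/s

29.5 m/s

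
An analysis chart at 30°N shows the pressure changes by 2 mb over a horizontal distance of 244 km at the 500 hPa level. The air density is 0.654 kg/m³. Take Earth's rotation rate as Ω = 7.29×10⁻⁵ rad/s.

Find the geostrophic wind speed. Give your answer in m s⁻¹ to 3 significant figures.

Coriolis parameter at 30°N:
f = 2Ω sin φ = 2 × 7.29×10⁻⁵ × sin 30° = 7.29×10⁻⁵ s⁻¹
Pressure gradient: |∂P/∂n| = 200 Pa / 244000 m = 8.20×10⁻⁴ Pa/m
Geostrophic balance (pressure-gradient force = Coriolis force):
V_g = (1/(fρ)) |∂P/∂n| = 8.20×10⁻⁴ / (7.29×10⁻⁵ × 0.654) = 17.2 m/s

17.2 m s⁻¹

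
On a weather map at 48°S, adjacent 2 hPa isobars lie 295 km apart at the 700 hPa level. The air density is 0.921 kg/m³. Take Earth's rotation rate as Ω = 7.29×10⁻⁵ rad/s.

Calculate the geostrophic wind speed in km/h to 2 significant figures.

Coriolis parameter at 48°S:
f = 2Ω sin φ = 2 × 7.29×10⁻⁵ × sin 48° = 1.08×10⁻⁴ s⁻¹
Pressure gradient: |∂P/∂n| = 200 Pa / 295000 m = 6.78×10⁻⁴ Pa/m
Geostrophic balance (pressure-gradient force = Coriolis force):
V_g = (1/(fρ)) |∂P/∂n| = 6.78×10⁻⁴ / (1.08×10⁻⁴ × 0.921) = 6.79 m/s
Converting: 6.79 m/s × 3.6 = 24 km/h

24 km/h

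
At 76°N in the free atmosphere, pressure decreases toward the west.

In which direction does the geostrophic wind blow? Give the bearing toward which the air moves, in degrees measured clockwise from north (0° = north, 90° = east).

The pressure-gradient force points toward the west (bearing 270°).
Geostrophic balance: in the Northern Hemisphere the Coriolis force deflects motion to the right, so the geostrophic wind blows 90° to the right of the pressure-gradient force (low pressure on the left).
Rotating 270° by 90° clockwise gives 000° — the wind blows toward the north.

000°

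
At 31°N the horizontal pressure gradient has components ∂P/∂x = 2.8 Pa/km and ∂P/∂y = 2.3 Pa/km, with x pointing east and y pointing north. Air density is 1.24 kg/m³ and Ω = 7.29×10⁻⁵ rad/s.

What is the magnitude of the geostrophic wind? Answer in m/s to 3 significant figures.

Coriolis parameter at 31°N:
f = 2Ω sin φ = 2 × 7.29×10⁻⁵ × sin 31° = 7.51×10⁻⁵ s⁻¹
Component geostrophic relations (x east, y north):
u_g = −(1/(fρ)) ∂P/∂y,  v_g = (1/(fρ)) ∂P/∂x
u_g = −(2.3×10⁻³)/(7.51×10⁻⁵ × 1.24) = −24.7 m/s;  v_g = (2.8×10⁻³)/(7.51×10⁻⁵ × 1.24) = 30.1 m/s
|V_g| = √(u_g² + v_g²) = 38.9 m/s

38.9 m/s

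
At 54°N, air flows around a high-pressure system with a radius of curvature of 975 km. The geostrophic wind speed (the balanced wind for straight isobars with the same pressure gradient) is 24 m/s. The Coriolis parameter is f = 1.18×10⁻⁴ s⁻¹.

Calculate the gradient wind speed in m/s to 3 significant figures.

34.1 m/s

Around a high, pressure-gradient force acts outward with centrifugal, so Coriolis balances both:
fV = (1/ρ)|∂P/∂n| + V²/R  →  V² − fR·V + fR·V_g = 0
With fR = 1.18×10⁻⁴ × 975×10³ m = 115 m/s:
V = [fR − √((fR)² − 4 fR V_g)]/2 = [115 − √(115² − 4×115×24)]/2 = 34.1 m/s
Supergeostrophic (V > V_g = 24 m/s), as expected around a high.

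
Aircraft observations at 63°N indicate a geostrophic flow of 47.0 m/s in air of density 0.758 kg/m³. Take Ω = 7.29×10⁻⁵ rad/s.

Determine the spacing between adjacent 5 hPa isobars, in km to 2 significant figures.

110 km

Coriolis parameter at 63°N:
f = 2Ω sin φ = 2 × 7.29×10⁻⁵ × sin 63° = 1.30×10⁻⁴ s⁻¹
Geostrophic balance rearranged: |∂P/∂n| = f ρ V_g
|∂P/∂n| = 1.30×10⁻⁴ × 0.758 × 47.0 = 4.63×10⁻³ Pa/m
Isobar spacing: Δn = ΔP/|∂P/∂n| = 500 Pa / 4.63×10⁻³ Pa/m = 108035 m ≈ 110 km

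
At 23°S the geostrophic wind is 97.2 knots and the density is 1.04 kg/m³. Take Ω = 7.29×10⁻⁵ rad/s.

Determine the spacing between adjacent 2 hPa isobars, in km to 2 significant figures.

Coriolis parameter at 23°S:
f = 2Ω sin φ = 2 × 7.29×10⁻⁵ × sin 23° = 5.70×10⁻⁵ s⁻¹
Wind speed in SI: 97.2 knots = 50.0 m/s
Geostrophic balance rearranged: |∂P/∂n| = f ρ V_g
|∂P/∂n| = 5.70×10⁻⁵ × 1.04 × 50.0 = 2.96×10⁻³ Pa/m
Isobar spacing: Δn = ΔP/|∂P/∂n| = 200 Pa / 2.96×10⁻³ Pa/m = 67508 m ≈ 68 km

68 km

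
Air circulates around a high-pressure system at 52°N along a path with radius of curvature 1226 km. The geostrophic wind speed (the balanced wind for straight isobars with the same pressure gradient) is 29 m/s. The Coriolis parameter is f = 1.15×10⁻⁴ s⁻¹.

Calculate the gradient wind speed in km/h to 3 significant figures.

Around a high, pressure-gradient force acts outward with centrifugal, so Coriolis balances both:
fV = (1/ρ)|∂P/∂n| + V²/R  →  V² − fR·V + fR·V_g = 0
With fR = 1.15×10⁻⁴ × 1226×10³ m = 141 m/s:
V = [fR − √((fR)² − 4 fR V_g)]/2 = [141 − √(141² − 4×141×29)]/2 = 40.8 m/s
Supergeostrophic (V > V_g = 29 m/s), as expected around a high.
Converting: 40.8 m/s × 3.6 = 147 km/h

147 km/h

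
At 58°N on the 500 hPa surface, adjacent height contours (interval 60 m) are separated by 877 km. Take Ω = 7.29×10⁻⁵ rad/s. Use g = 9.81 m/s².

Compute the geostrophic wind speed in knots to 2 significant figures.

Coriolis parameter at 58°N:
f = 2Ω sin φ = 2 × 7.29×10⁻⁵ × sin 58° = 1.24×10⁻⁴ s⁻¹
Height gradient: |∂Z/∂n| = 60 m / 877000 m = 6.84×10⁻⁵
On a pressure surface, geostrophic balance gives V_g = (g/f)|∂Z/∂n|:
V_g = 9.81 × 6.84×10⁻⁵ / 1.24×10⁻⁴ = 5.43 m/s
Converting: 5.43 m/s × 1.944 = 11 knots

11 knots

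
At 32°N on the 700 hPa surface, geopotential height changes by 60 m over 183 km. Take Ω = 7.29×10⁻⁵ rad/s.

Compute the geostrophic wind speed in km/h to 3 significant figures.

150 km/h

Coriolis parameter at 32°N:
f = 2Ω sin φ = 2 × 7.29×10⁻⁵ × sin 32° = 7.73×10⁻⁵ s⁻¹
Height gradient: |∂Z/∂n| = 60 m / 183000 m = 3.28×10⁻⁴
On a pressure surface, geostrophic balance gives V_g = (g/f)|∂Z/∂n|:
V_g = 9.81 × 3.28×10⁻⁴ / 7.73×10⁻⁵ = 41.6 m/s
Converting: 41.6 m/s × 3.6 = 150 km/h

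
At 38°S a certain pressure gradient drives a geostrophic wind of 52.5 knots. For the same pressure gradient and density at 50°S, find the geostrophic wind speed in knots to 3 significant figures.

42.2 knots

With the same pressure gradient and density, V_g ∝ 1/f ∝ 1/sin φ.
V₂ = V₁ · sin φ₁ / sin φ₂ = 52.5 × sin 38° / sin 50°
V₂ = 52.5 × 0.6157/0.7660 = 42.2 knots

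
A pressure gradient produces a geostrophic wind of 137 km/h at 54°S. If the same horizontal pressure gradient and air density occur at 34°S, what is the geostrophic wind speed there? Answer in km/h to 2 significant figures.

With the same pressure gradient and density, V_g ∝ 1/f ∝ 1/sin φ.
V₂ = V₁ · sin φ₁ / sin φ₂ = 137 × sin 54° / sin 34°
V₂ = 137 × 0.8090/0.5592 = 200 km/h

200 km/h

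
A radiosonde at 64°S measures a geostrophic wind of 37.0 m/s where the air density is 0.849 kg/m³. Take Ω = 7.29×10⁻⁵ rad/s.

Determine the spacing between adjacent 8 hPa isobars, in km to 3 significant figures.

Coriolis parameter at 64°S:
f = 2Ω sin φ = 2 × 7.29×10⁻⁵ × sin 64° = 1.31×10⁻⁴ s⁻¹
Geostrophic balance rearranged: |∂P/∂n| = f ρ V_g
|∂P/∂n| = 1.31×10⁻⁴ × 0.849 × 37.0 = 4.12×10⁻³ Pa/m
Isobar spacing: Δn = ΔP/|∂P/∂n| = 800 Pa / 4.12×10⁻³ Pa/m = 194340 m ≈ 194 km

194 km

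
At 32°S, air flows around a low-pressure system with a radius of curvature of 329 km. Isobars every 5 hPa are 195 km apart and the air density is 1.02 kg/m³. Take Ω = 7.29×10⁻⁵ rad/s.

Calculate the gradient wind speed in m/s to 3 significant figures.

Coriolis parameter at 32°S:
f = 2Ω sin φ = 2 × 7.29×10⁻⁵ × sin 32° = 7.73×10⁻⁵ s⁻¹
Pressure gradient: |∂P/∂n| = 500 Pa / 195000 m = 2.56×10⁻³ Pa/m
Geostrophic speed: V_g = |∂P/∂n|/(fρ) = 2.56×10⁻³/(7.73×10⁻⁵ × 1.02) = 32.5 m/s
Around a low, centrifugal force acts outward with Coriolis, so pressure-gradient force balances both:
(1/ρ)|∂P/∂n| = fV + V²/R  →  V² + fR·V − fR·V_g = 0
With fR = 7.73×10⁻⁵ × 329×10³ m = 25.4 m/s:
V = [−fR + √((fR)² + 4 fR V_g)]/2 = [−25.4 + √(25.4² + 4×25.4×32.5)]/2 = 18.7 m/s
Subgeostrophic (V < V_g = 32.5 m/s), as expected around a low.

18.7 m/s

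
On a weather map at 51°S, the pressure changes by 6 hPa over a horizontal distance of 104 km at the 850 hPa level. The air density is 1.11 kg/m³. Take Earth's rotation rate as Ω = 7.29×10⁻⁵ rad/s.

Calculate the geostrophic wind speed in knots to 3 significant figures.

Coriolis parameter at 51°S:
f = 2Ω sin φ = 2 × 7.29×10⁻⁵ × sin 51° = 1.13×10⁻⁴ s⁻¹
Pressure gradient: |∂P/∂n| = 600 Pa / 104000 m = 5.77×10⁻³ Pa/m
Geostrophic balance (pressure-gradient force = Coriolis force):
V_g = (1/(fρ)) |∂P/∂n| = 5.77×10⁻³ / (1.13×10⁻⁴ × 1.11) = 45.9 m/s
Converting: 45.9 m/s × 1.944 = 89.2 knots

89.2 knots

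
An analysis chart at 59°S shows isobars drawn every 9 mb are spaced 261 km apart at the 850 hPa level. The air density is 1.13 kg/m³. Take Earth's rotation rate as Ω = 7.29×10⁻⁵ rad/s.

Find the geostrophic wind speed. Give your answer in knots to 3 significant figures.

47.5 knots

Coriolis parameter at 59°S:
f = 2Ω sin φ = 2 × 7.29×10⁻⁵ × sin 59° = 1.25×10⁻⁴ s⁻¹
Pressure gradient: |∂P/∂n| = 900 Pa / 261000 m = 3.45×10⁻³ Pa/m
Geostrophic balance (pressure-gradient force = Coriolis force):
V_g = (1/(fρ)) |∂P/∂n| = 3.45×10⁻³ / (1.25×10⁻⁴ × 1.13) = 24.4 m/s
Converting: 24.4 m/s × 1.944 = 47.5 knots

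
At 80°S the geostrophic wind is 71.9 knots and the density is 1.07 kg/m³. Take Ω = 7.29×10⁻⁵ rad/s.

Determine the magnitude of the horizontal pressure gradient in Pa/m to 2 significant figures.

5.7×10⁻³ Pa/m

Coriolis parameter at 80°S:
f = 2Ω sin φ = 2 × 7.29×10⁻⁵ × sin 80° = 1.44×10⁻⁴ s⁻¹
Wind speed in SI: 71.9 knots = 37.0 m/s
Geostrophic balance rearranged: |∂P/∂n| = f ρ V_g
|∂P/∂n| = 1.44×10⁻⁴ × 1.07 × 37.0 = 5.68×10⁻³ Pa/m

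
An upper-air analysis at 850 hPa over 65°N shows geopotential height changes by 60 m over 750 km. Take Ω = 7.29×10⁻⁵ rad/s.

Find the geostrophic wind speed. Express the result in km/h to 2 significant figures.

Coriolis parameter at 65°N:
f = 2Ω sin φ = 2 × 7.29×10⁻⁵ × sin 65° = 1.32×10⁻⁴ s⁻¹
Height gradient: |∂Z/∂n| = 60 m / 750000 m = 8.00×10⁻⁵
On a pressure surface, geostrophic balance gives V_g = (g/f)|∂Z/∂n|:
V_g = 9.81 × 8.00×10⁻⁵ / 1.32×10⁻⁴ = 5.94 m/s
Converting: 5.94 m/s × 3.6 = 21 km/h

21 km/h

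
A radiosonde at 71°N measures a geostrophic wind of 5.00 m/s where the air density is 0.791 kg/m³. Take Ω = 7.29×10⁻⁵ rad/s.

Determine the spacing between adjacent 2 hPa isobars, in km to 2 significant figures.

370 km

Coriolis parameter at 71°N:
f = 2Ω sin φ = 2 × 7.29×10⁻⁵ × sin 71° = 1.38×10⁻⁴ s⁻¹
Geostrophic balance rearranged: |∂P/∂n| = f ρ V_g
|∂P/∂n| = 1.38×10⁻⁴ × 0.791 × 5.00 = 5.45×10⁻⁴ Pa/m
Isobar spacing: Δn = ΔP/|∂P/∂n| = 200 Pa / 5.45×10⁻⁴ Pa/m = 366822 m ≈ 370 km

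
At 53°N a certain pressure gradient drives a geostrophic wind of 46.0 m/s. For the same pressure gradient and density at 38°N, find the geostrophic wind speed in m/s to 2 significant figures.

60 m/s

With the same pressure gradient and density, V_g ∝ 1/f ∝ 1/sin φ.
V₂ = V₁ · sin φ₁ / sin φ₂ = 46.0 × sin 53° / sin 38°
V₂ = 46.0 × 0.7986/0.6157 = 60 m/s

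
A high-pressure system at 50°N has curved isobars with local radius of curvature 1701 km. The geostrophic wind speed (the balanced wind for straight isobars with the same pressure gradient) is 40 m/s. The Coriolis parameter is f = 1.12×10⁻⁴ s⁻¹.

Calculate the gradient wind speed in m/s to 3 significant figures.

57.1 m/s

Around a high, pressure-gradient force acts outward with centrifugal, so Coriolis balances both:
fV = (1/ρ)|∂P/∂n| + V²/R  →  V² − fR·V + fR·V_g = 0
With fR = 1.12×10⁻⁴ × 1701×10³ m = 191 m/s:
V = [fR − √((fR)² − 4 fR V_g)]/2 = [191 − √(191² − 4×191×40)]/2 = 57.1 m/s
Supergeostrophic (V > V_g = 40 m/s), as expected around a high.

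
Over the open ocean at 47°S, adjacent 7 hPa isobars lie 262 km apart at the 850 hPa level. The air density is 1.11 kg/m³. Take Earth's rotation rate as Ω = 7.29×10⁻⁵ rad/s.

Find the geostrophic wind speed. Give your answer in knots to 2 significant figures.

44 knots

Coriolis parameter at 47°S:
f = 2Ω sin φ = 2 × 7.29×10⁻⁵ × sin 47° = 1.07×10⁻⁴ s⁻¹
Pressure gradient: |∂P/∂n| = 700 Pa / 262000 m = 2.67×10⁻³ Pa/m
Geostrophic balance (pressure-gradient force = Coriolis force):
V_g = (1/(fρ)) |∂P/∂n| = 2.67×10⁻³ / (1.07×10⁻⁴ × 1.11) = 22.6 m/s
Converting: 22.6 m/s × 1.944 = 44 knots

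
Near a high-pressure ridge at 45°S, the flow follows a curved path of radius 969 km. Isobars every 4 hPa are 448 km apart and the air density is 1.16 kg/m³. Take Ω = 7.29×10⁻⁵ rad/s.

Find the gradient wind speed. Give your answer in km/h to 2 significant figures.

29 km/h

Coriolis parameter at 45°S:
f = 2Ω sin φ = 2 × 7.29×10⁻⁵ × sin 45° = 1.03×10⁻⁴ s⁻¹
Pressure gradient: |∂P/∂n| = 400 Pa / 448000 m = 8.93×10⁻⁴ Pa/m
Geostrophic speed: V_g = |∂P/∂n|/(fρ) = 8.93×10⁻⁴/(1.03×10⁻⁴ × 1.16) = 7.47 m/s
Around a high, pressure-gradient force acts outward with centrifugal, so Coriolis balances both:
fV = (1/ρ)|∂P/∂n| + V²/R  →  V² − fR·V + fR·V_g = 0
With fR = 1.03×10⁻⁴ × 969×10³ m = 99.9 m/s:
V = [fR − √((fR)² − 4 fR V_g)]/2 = [99.9 − √(99.9² − 4×99.9×7.47)]/2 = 8.13 m/s
Supergeostrophic (V > V_g = 7.47 m/s), as expected around a high.
Converting: 8.13 m/s × 3.6 = 29 km/h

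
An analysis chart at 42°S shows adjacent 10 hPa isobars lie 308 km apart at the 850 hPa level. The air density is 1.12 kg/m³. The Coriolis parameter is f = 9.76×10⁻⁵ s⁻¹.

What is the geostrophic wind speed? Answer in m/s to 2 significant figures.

Pressure gradient: |∂P/∂n| = 1000 Pa / 308000 m = 3.25×10⁻³ Pa/m
Geostrophic balance (pressure-gradient force = Coriolis force):
V_g = (1/(fρ)) |∂P/∂n| = 3.25×10⁻³ / (9.76×10⁻⁵ × 1.12) = 29.7 m/s

30 m/s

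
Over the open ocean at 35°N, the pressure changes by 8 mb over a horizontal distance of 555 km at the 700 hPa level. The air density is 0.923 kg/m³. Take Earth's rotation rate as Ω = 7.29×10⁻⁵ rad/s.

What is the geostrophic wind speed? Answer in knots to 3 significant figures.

Coriolis parameter at 35°N:
f = 2Ω sin φ = 2 × 7.29×10⁻⁵ × sin 35° = 8.36×10⁻⁵ s⁻¹
Pressure gradient: |∂P/∂n| = 800 Pa / 555000 m = 1.44×10⁻³ Pa/m
Geostrophic balance (pressure-gradient force = Coriolis force):
V_g = (1/(fρ)) |∂P/∂n| = 1.44×10⁻³ / (8.36×10⁻⁵ × 0.923) = 18.7 m/s
Converting: 18.7 m/s × 1.944 = 36.3 knots

36.3 knots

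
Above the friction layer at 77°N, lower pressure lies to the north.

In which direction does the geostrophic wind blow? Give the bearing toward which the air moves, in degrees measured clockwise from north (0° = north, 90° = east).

090°

The pressure-gradient force points toward the north (bearing 000°).
Geostrophic balance: in the Northern Hemisphere the Coriolis force deflects motion to the right, so the geostrophic wind blows 90° to the right of the pressure-gradient force (low pressure on the left).
Rotating 000° by 90° clockwise gives 090° — the wind blows toward the east.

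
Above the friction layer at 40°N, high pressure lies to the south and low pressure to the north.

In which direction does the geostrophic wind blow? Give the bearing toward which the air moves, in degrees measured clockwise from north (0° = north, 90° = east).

090°

The pressure-gradient force points toward the north (bearing 000°).
Geostrophic balance: in the Northern Hemisphere the Coriolis force deflects motion to the right, so the geostrophic wind blows 90° to the right of the pressure-gradient force (low pressure on the left).
Rotating 000° by 90° clockwise gives 090° — the wind blows toward the east.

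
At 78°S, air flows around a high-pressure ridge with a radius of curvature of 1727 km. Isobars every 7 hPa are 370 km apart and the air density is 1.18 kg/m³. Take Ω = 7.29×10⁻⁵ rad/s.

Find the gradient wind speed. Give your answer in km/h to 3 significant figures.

42.5 km/h

Coriolis parameter at 78°S:
f = 2Ω sin φ = 2 × 7.29×10⁻⁵ × sin 78° = 1.43×10⁻⁴ s⁻¹
Pressure gradient: |∂P/∂n| = 700 Pa / 370000 m = 1.89×10⁻³ Pa/m
Geostrophic speed: V_g = |∂P/∂n|/(fρ) = 1.89×10⁻³/(1.43×10⁻⁴ × 1.18) = 11.2 m/s
Around a high, pressure-gradient force acts outward with centrifugal, so Coriolis balances both:
fV = (1/ρ)|∂P/∂n| + V²/R  →  V² − fR·V + fR·V_g = 0
With fR = 1.43×10⁻⁴ × 1727×10³ m = 246 m/s:
V = [fR − √((fR)² − 4 fR V_g)]/2 = [246 − √(246² − 4×246×11.2)]/2 = 11.8 m/s
Supergeostrophic (V > V_g = 11.2 m/s), as expected around a high.
Converting: 11.8 m/s × 3.6 = 42.5 km/h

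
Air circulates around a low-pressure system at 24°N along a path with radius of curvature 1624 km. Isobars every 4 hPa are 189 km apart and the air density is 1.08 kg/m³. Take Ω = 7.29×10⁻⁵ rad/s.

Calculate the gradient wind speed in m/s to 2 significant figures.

26 m/s

Coriolis parameter at 24°N:
f = 2Ω sin φ = 2 × 7.29×10⁻⁵ × sin 24° = 5.93×10⁻⁵ s⁻¹
Pressure gradient: |∂P/∂n| = 400 Pa / 189000 m = 2.12×10⁻³ Pa/m
Geostrophic speed: V_g = |∂P/∂n|/(fρ) = 2.12×10⁻³/(5.93×10⁻⁵ × 1.08) = 33.0 m/s
Around a low, centrifugal force acts outward with Coriolis, so pressure-gradient force balances both:
(1/ρ)|∂P/∂n| = fV + V²/R  →  V² + fR·V − fR·V_g = 0
With fR = 5.93×10⁻⁵ × 1624×10³ m = 96.3 m/s:
V = [−fR + √((fR)² + 4 fR V_g)]/2 = [−96.3 + √(96.3² + 4×96.3×33)]/2 = 26 m/s
Subgeostrophic (V < V_g = 33 m/s), as expected around a low.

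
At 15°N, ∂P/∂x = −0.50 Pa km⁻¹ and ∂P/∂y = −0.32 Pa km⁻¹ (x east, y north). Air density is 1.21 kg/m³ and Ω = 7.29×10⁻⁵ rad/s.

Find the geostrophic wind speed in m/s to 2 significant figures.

13 m/s

Coriolis parameter at 15°N:
f = 2Ω sin φ = 2 × 7.29×10⁻⁵ × sin 15° = 3.77×10⁻⁵ s⁻¹
Component geostrophic relations (x east, y north):
u_g = −(1/(fρ)) ∂P/∂y,  v_g = (1/(fρ)) ∂P/∂x
u_g = −(−0.32×10⁻³)/(3.77×10⁻⁵ × 1.21) = 7.01 m/s;  v_g = (−0.50×10⁻³)/(3.77×10⁻⁵ × 1.21) = −11.0 m/s
|V_g| = √(u_g² + v_g²) = 13.0 m/s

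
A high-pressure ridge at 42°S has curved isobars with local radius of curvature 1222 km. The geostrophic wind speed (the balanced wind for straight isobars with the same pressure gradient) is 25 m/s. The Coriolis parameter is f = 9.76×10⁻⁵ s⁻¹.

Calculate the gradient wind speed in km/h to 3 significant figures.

Around a high, pressure-gradient force acts outward with centrifugal, so Coriolis balances both:
fV = (1/ρ)|∂P/∂n| + V²/R  →  V² − fR·V + fR·V_g = 0
With fR = 9.76×10⁻⁵ × 1222×10³ m = 119 m/s:
V = [fR − √((fR)² − 4 fR V_g)]/2 = [119 − √(119² − 4×119×25)]/2 = 35.7 m/s
Supergeostrophic (V > V_g = 25 m/s), as expected around a high.
Converting: 35.7 m/s × 3.6 = 128 km/h

128 km/h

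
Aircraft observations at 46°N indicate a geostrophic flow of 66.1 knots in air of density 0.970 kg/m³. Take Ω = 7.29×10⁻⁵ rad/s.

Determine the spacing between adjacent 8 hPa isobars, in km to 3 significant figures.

Coriolis parameter at 46°N:
f = 2Ω sin φ = 2 × 7.29×10⁻⁵ × sin 46° = 1.05×10⁻⁴ s⁻¹
Wind speed in SI: 66.1 knots = 34.0 m/s
Geostrophic balance rearranged: |∂P/∂n| = f ρ V_g
|∂P/∂n| = 1.05×10⁻⁴ × 0.970 × 34.0 = 3.46×10⁻³ Pa/m
Isobar spacing: Δn = ΔP/|∂P/∂n| = 800 Pa / 3.46×10⁻³ Pa/m = 231253 m ≈ 231 km

231 km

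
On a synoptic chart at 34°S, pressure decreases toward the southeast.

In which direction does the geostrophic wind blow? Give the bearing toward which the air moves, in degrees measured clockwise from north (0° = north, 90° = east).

The pressure-gradient force points toward the southeast (bearing 135°).
Geostrophic balance: in the Southern Hemisphere the Coriolis force deflects motion to the left, so the geostrophic wind blows 90° to the left of the pressure-gradient force (low pressure on the right).
Rotating 135° by 90° counterclockwise gives 045° — the wind blows toward the northeast.

045°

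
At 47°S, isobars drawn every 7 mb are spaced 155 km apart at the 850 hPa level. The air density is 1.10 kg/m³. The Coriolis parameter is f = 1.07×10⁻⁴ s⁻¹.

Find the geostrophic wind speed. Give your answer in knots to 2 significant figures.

75 knots

Pressure gradient: |∂P/∂n| = 700 Pa / 155000 m = 4.52×10⁻³ Pa/m
Geostrophic balance (pressure-gradient force = Coriolis force):
V_g = (1/(fρ)) |∂P/∂n| = 4.52×10⁻³ / (1.07×10⁻⁴ × 1.10) = 38.4 m/s
Converting: 38.4 m/s × 1.944 = 75 knots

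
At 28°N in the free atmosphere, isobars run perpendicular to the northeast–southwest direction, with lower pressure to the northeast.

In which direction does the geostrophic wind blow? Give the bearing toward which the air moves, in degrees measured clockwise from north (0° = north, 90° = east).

135°

The pressure-gradient force points toward the northeast (bearing 045°).
Geostrophic balance: in the Northern Hemisphere the Coriolis force deflects motion to the right, so the geostrophic wind blows 90° to the right of the pressure-gradient force (low pressure on the left).
Rotating 045° by 90° clockwise gives 135° — the wind blows toward the southeast.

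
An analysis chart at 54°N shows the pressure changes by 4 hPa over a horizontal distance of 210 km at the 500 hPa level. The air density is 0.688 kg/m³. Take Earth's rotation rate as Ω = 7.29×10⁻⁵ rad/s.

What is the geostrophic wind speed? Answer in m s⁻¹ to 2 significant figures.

Coriolis parameter at 54°N:
f = 2Ω sin φ = 2 × 7.29×10⁻⁵ × sin 54° = 1.18×10⁻⁴ s⁻¹
Pressure gradient: |∂P/∂n| = 400 Pa / 210000 m = 1.90×10⁻³ Pa/m
Geostrophic balance (pressure-gradient force = Coriolis force):
V_g = (1/(fρ)) |∂P/∂n| = 1.90×10⁻³ / (1.18×10⁻⁴ × 0.688) = 23.5 m/s

23 m s⁻¹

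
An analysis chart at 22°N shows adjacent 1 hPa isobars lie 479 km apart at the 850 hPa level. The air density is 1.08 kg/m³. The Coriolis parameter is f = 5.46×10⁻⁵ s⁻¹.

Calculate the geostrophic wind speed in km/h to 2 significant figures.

13 km/h

Pressure gradient: |∂P/∂n| = 100 Pa / 479000 m = 2.09×10⁻⁴ Pa/m
Geostrophic balance (pressure-gradient force = Coriolis force):
V_g = (1/(fρ)) |∂P/∂n| = 2.09×10⁻⁴ / (5.46×10⁻⁵ × 1.08) = 3.54 m/s
Converting: 3.54 m/s × 3.6 = 13 km/h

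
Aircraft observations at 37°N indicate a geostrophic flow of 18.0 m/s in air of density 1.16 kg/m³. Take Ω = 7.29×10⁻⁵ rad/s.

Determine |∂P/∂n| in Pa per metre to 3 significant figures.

1.83×10⁻³ Pa/m

Coriolis parameter at 37°N:
f = 2Ω sin φ = 2 × 7.29×10⁻⁵ × sin 37° = 8.77×10⁻⁵ s⁻¹
Geostrophic balance rearranged: |∂P/∂n| = f ρ V_g
|∂P/∂n| = 8.77×10⁻⁵ × 1.16 × 18.0 = 1.83×10⁻³ Pa/m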